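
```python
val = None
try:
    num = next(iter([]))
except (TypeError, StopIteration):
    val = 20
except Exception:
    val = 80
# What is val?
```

Step-by-step execution trace:
1. `num = next(iter([]))` raises StopIteration.
2. `except (TypeError, StopIteration)` matches (StopIteration is in the tuple) → val = 20.
3. `except Exception` is not reached.
Result: 20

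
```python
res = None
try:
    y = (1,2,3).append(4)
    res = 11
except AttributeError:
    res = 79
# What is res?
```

Step-by-step execution trace:
1. `y = (1,2,3).append(4)` raises AttributeError.
2. `res = 11` is not reached.
3. `except AttributeError` matches → res = 79.
Result: 79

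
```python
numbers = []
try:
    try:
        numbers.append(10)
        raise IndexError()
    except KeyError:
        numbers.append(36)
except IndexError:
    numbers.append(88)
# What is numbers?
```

Step-by-step execution trace:
1. Inner try: `numbers.append(10)` → numbers = [10].
2. `raise IndexError()` raises IndexError.
3. Inner `except KeyError` does not match IndexError; exception propagates to outer try.
4. Outer `except IndexError` matches → `numbers.append(88)` → numbers = [10, 88].
Result: [10, 88]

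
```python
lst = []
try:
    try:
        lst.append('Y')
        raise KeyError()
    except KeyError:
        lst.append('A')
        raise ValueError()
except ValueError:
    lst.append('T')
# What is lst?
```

Step-by-step execution trace:
1. Inner try: `lst.append('Y')` → lst = ['Y'].
2. `raise KeyError()` raises KeyError.
3. Inner `except KeyError` matches → `lst.append('A')` → lst = ['Y', 'A'].
4. `raise ValueError()` raises ValueError; propagates to outer try.
5. Outer `except ValueError` matches → `lst.append('T')` → lst = ['Y', 'A', 'T'].
Result: ['Y', 'A', 'T']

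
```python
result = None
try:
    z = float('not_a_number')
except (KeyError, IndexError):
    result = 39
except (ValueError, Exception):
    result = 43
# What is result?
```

Step-by-step execution trace:
1. `z = float('not_a_number')` raises ValueError.
2. `except (KeyError, IndexError)` does not match ValueError; skipped.
3. `except (ValueError, Exception)` matches (ValueError is in the tuple) → result = 43.
Result: 43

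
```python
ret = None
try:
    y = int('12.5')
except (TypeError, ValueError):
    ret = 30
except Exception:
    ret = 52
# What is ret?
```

Step-by-step execution trace:
1. `y = int('12.5')` raises ValueError.
2. `except (TypeError, ValueError)` matches (ValueError is in the tuple) → ret = 30.
3. `except Exception` is not reached.
Result: 30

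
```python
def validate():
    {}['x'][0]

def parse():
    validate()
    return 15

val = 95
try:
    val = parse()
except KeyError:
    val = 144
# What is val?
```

Step-by-step execution trace:
1. val starts at 95.
2. try: `parse()` calls `validate()`.
3. `validate()` evaluates `{}['x'][0]`, which raises KeyError; it propagates through parse (uncaught).
4. `return 15` in parse is not reached; the assignment to val does not complete.
5. `except KeyError` matches → val = 144.
Result: 144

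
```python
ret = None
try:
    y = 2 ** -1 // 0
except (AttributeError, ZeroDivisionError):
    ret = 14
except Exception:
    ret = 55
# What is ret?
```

Step-by-step execution trace:
1. `y = 2 ** -1 // 0` raises ZeroDivisionError.
2. `except (AttributeError, ZeroDivisionError)` matches (ZeroDivisionError is in the tuple) → ret = 14.
3. `except Exception` is not reached.
Result: 14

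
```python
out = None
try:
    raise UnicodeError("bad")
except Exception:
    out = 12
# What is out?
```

Step-by-step execution trace:
1. `raise UnicodeError(...)` raises UnicodeError.
2. `except Exception` matches (UnicodeError is a subclass of Exception) → out = 12.
Result: 12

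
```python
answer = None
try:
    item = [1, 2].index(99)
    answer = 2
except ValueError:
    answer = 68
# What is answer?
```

Step-by-step execution trace:
1. `item = [1, 2].index(99)` raises ValueError.
2. `answer = 2` is not reached.
3. `except ValueError` matches → answer = 68.
Result: 68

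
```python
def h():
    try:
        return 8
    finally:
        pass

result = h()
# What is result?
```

Step-by-step execution trace:
1. `h()` enters try: `return 8` sets pending return value 8.
2. Before returning, `finally: pass` runs (no effect).
3. h() returns 8 → result = 8.
Result: 8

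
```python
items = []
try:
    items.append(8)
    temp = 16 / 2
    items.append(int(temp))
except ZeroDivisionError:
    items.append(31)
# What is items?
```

Step-by-step execution trace:
1. try: `items.append(8)` → items = [8].
2. `temp = 16 / 2` → temp = 8.0. No exception raised.
3. `items.append(int(temp))` → items = [8, 8].
4. `except ZeroDivisionError` is skipped (no exception was raised).
Result: [8, 8]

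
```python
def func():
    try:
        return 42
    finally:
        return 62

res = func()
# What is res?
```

Step-by-step execution trace:
1. `func()` enters try: `return 42` sets pending return value 42.
2. Before returning, `finally: return 62` runs and overrides the pending return.
3. func() returns 62 → res = 62.
Result: 62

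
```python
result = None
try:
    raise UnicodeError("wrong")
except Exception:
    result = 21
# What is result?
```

Step-by-step execution trace:
1. `raise UnicodeError(...)` raises UnicodeError.
2. `except Exception` matches (UnicodeError is a subclass of Exception) → result = 21.
Result: 21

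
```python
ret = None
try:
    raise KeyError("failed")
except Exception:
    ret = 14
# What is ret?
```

Step-by-step execution trace:
1. `raise KeyError(...)` raises KeyError.
2. `except Exception` matches (KeyError is a subclass of Exception) → ret = 14.
Result: 14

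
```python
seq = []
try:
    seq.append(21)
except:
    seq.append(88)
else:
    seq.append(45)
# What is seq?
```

Step-by-step execution trace:
1. try: `seq.append(21)` → seq = [21]. No exception raised.
2. `except` is skipped.
3. `else` runs (try completed without exception): `seq.append(45)` → seq = [21, 45].
Result: [21, 45]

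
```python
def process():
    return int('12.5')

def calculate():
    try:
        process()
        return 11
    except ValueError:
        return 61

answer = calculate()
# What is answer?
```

Step-by-step execution trace:
1. `calculate()` calls `process()`.
2. `process()` evaluates `int('12.5')`, which raises ValueError; it propagates to the caller.
3. `return 11` is not reached.
4. `except ValueError` in calculate matches → returns 61.
5. answer = 61.
Result: 61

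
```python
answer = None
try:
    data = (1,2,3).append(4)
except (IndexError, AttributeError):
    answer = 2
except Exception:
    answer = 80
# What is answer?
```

Step-by-step execution trace:
1. `data = (1,2,3).append(4)` raises AttributeError.
2. `except (IndexError, AttributeError)` matches (AttributeError is in the tuple) → answer = 2.
3. `except Exception` is not reached.
Result: 2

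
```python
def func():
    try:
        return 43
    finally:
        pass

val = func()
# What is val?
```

Step-by-step execution trace:
1. `func()` enters try: `return 43` sets pending return value 43.
2. Before returning, `finally: pass` runs (no effect).
3. func() returns 43 → val = 43.
Result: 43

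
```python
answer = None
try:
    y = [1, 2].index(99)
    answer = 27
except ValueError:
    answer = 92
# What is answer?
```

Step-by-step execution trace:
1. `y = [1, 2].index(99)` raises ValueError.
2. `answer = 27` is not reached.
3. `except ValueError` matches → answer = 92.
Result: 92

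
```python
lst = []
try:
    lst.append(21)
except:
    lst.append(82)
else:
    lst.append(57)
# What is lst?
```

Step-by-step execution trace:
1. try: `lst.append(21)` → lst = [21]. No exception raised.
2. `except` is skipped.
3. `else` runs (try completed without exception): `lst.append(57)` → lst = [21, 57].
Result: [21, 57]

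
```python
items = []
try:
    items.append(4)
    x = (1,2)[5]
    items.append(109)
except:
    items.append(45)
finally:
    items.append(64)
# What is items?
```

Step-by-step execution trace:
1. try: `items.append(4)` → items = [4].
2. `x = (1,2)[5]` raises IndexError; `items.append(109)` is not reached.
3. bare `except` matches → `items.append(45)` → items = [4, 45].
4. finally always runs: `items.append(64)` → items = [4, 45, 64].
Result: [4, 45, 64]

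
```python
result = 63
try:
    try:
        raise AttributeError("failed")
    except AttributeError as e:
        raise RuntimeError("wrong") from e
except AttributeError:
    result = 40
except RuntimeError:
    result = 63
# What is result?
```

Step-by-step execution trace:
1. Inner try raises AttributeError; inner `except AttributeError as e` catches it.
2. `raise RuntimeError(...) from e` raises RuntimeError (AttributeError is attached as __cause__, but only RuntimeError is active).
3. Outer `except AttributeError` does not match RuntimeError; skipped.
4. Outer `except RuntimeError` matches → result = 63.
Result: 63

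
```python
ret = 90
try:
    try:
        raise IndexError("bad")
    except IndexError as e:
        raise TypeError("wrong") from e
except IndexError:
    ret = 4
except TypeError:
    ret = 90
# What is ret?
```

Step-by-step execution trace:
1. Inner try raises IndexError; inner `except IndexError as e` catches it.
2. `raise TypeError(...) from e` raises TypeError (IndexError is attached as __cause__, but only TypeError is active).
3. Outer `except IndexError` does not match TypeError; skipped.
4. Outer `except TypeError` matches → ret = 90.
Result: 90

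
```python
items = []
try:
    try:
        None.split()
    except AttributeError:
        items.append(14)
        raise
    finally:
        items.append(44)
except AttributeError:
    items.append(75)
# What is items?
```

Step-by-step execution trace:
1. Inner try: `None.split()` raises AttributeError.
2. Inner `except AttributeError` matches → `items.append(14)` → items = [14].
3. bare `raise` re-raises AttributeError.
4. Inner `finally` runs during unwinding: `items.append(44)` → items = [14, 44].
5. Outer `except AttributeError` matches → `items.append(75)` → items = [14, 44, 75].
Result: [14, 44, 75]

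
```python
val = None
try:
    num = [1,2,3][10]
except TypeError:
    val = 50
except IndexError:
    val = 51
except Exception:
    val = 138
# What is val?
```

Step-by-step execution trace:
1. `num = [1,2,3][10]` raises IndexError.
2. `except TypeError` does not match IndexError; skipped.
3. `except IndexError` matches → val = 51.
4. Remaining except clauses are skipped.
Result: 51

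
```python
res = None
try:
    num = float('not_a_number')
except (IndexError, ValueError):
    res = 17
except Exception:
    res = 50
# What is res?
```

Step-by-step execution trace:
1. `num = float('not_a_number')` raises ValueError.
2. `except (IndexError, ValueError)` matches (ValueError is in the tuple) → res = 17.
3. `except Exception` is not reached.
Result: 17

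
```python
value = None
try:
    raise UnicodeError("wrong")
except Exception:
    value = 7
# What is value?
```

Step-by-step execution trace:
1. `raise UnicodeError(...)` raises UnicodeError.
2. `except Exception` matches (UnicodeError is a subclass of Exception) → value = 7.
Result: 7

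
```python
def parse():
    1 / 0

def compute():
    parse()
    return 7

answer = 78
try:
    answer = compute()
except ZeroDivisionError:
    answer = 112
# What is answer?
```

Step-by-step execution trace:
1. answer starts at 78.
2. try: `compute()` calls `parse()`.
3. `parse()` evaluates `1 / 0`, which raises ZeroDivisionError; it propagates through compute (uncaught).
4. `return 7` in compute is not reached; the assignment to answer does not complete.
5. `except ZeroDivisionError` matches → answer = 112.
Result: 112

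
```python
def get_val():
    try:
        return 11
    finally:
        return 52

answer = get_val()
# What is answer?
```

Step-by-step execution trace:
1. `get_val()` enters try: `return 11` sets pending return value 11.
2. Before returning, `finally: return 52` runs and overrides the pending return.
3. get_val() returns 52 → answer = 52.
Result: 52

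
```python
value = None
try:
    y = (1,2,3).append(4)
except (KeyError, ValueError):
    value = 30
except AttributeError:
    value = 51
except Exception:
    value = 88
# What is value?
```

Step-by-step execution trace:
1. `y = (1,2,3).append(4)` raises AttributeError.
2. `except (KeyError, ValueError)` does not match AttributeError; skipped.
3. `except AttributeError` matches (exact type match) → value = 51.
4. `except Exception` is not reached.
Result: 51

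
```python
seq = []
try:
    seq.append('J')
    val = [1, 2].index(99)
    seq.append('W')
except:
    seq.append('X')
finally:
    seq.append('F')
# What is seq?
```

Step-by-step execution trace:
1. try: `seq.append('J')` → seq = ['J'].
2. `val = [1, 2].index(99)` raises ValueError; `seq.append('W')` is not reached.
3. bare `except` matches → `seq.append('X')` → seq = ['J', 'X'].
4. finally always runs: `seq.append('F')` → seq = ['J', 'X', 'F'].
Result: ['J', 'X', 'F']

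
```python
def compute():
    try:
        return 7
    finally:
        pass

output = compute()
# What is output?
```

Step-by-step execution trace:
1. `compute()` enters try: `return 7` sets pending return value 7.
2. Before returning, `finally: pass` runs (no effect).
3. compute() returns 7 → output = 7.
Result: 7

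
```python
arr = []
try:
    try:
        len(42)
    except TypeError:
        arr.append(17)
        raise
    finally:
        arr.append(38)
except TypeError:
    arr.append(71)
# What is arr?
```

Step-by-step execution trace:
1. Inner try: `len(42)` raises TypeError.
2. Inner `except TypeError` matches → `arr.append(17)` → arr = [17].
3. bare `raise` re-raises TypeError.
4. Inner `finally` runs during unwinding: `arr.append(38)` → arr = [17, 38].
5. Outer `except TypeError` matches → `arr.append(71)` → arr = [17, 38, 71].
Result: [17, 38, 71]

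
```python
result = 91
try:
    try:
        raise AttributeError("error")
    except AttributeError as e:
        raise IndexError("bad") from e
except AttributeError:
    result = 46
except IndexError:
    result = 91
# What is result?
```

Step-by-step execution trace:
1. Inner try raises AttributeError; inner `except AttributeError as e` catches it.
2. `raise IndexError(...) from e` raises IndexError (AttributeError is attached as __cause__, but only IndexError is active).
3. Outer `except AttributeError` does not match IndexError; skipped.
4. Outer `except IndexError` matches → result = 91.
Result: 91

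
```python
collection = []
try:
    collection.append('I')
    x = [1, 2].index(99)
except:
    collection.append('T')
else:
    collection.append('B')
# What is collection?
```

Step-by-step execution trace:
1. try: `collection.append('I')` → collection = ['I'].
2. `x = [1, 2].index(99)` raises ValueError.
3. bare `except` matches → `collection.append('T')` → collection = ['I', 'T'].
4. `else` is skipped (an exception was raised).
Result: ['I', 'T']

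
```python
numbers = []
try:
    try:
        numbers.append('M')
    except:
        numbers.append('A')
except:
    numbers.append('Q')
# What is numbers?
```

Step-by-step execution trace:
1. Inner try: `numbers.append('M')` → numbers = ['M']. No exception raised.
2. Inner `except` is skipped.
3. Inner try completes normally; outer `except` is skipped.
Result: ['M']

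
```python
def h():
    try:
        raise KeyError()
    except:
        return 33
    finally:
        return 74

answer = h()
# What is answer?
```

Step-by-step execution trace:
1. `h()` enters try: `raise KeyError()` raises KeyError.
2. bare `except` matches → `return 33` sets pending return value 33.
3. Before returning, `finally: return 74` runs and overrides the pending return.
4. h() returns 74 → answer = 74.
Result: 74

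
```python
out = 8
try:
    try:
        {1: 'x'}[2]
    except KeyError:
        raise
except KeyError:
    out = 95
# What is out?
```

Step-by-step execution trace:
1. Inner try: `{1: 'x'}[2]` raises KeyError.
2. Inner `except KeyError` matches; bare `raise` re-raises the same KeyError.
3. Outer `except KeyError` matches → out = 95.
Result: 95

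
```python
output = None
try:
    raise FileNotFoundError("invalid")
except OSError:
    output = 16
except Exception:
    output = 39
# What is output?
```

Step-by-step execution trace:
1. `raise FileNotFoundError(...)` raises FileNotFoundError.
2. `except OSError` matches (FileNotFoundError is a subclass of OSError) → output = 16.
3. `except Exception` is not reached.
Result: 16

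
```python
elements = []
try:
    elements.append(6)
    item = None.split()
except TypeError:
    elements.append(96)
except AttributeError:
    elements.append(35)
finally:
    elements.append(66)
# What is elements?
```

Step-by-step execution trace:
1. try: `elements.append(6)` → elements = [6].
2. `item = None.split()` raises AttributeError.
3. `except TypeError` does not match AttributeError; skipped.
4. `except AttributeError` matches → `elements.append(35)` → elements = [6, 35].
5. finally always runs: `elements.append(66)` → elements = [6, 35, 66].
Result: [6, 35, 66]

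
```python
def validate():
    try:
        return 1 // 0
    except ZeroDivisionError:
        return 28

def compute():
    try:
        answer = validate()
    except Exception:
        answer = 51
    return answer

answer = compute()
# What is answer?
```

Step-by-step execution trace:
1. `compute()` calls `validate()`.
2. In validate: `1 // 0` raises ZeroDivisionError; `except ZeroDivisionError` catches it → returns 28.
3. In compute: `answer = validate()` → answer = 28. No exception reaches compute.
4. `except Exception` is skipped; compute returns 28.
5. answer = 28.
Result: 28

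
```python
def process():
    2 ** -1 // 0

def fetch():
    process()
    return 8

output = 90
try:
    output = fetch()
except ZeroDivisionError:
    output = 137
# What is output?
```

Step-by-step execution trace:
1. output starts at 90.
2. try: `fetch()` calls `process()`.
3. `process()` evaluates `2 ** -1 // 0`, which raises ZeroDivisionError; it propagates through fetch (uncaught).
4. `return 8` in fetch is not reached; the assignment to output does not complete.
5. `except ZeroDivisionError` matches → output = 137.
Result: 137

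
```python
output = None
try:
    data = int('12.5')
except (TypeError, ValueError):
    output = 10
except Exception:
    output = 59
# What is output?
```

Step-by-step execution trace:
1. `data = int('12.5')` raises ValueError.
2. `except (TypeError, ValueError)` matches (ValueError is in the tuple) → output = 10.
3. `except Exception` is not reached.
Result: 10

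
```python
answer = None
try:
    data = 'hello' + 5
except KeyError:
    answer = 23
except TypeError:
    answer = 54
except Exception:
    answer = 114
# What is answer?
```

Step-by-step execution trace:
1. `data = 'hello' + 5` raises TypeError.
2. `except KeyError` does not match TypeError; skipped.
3. `except TypeError` matches → answer = 54.
4. Remaining except clauses are skipped.
Result: 54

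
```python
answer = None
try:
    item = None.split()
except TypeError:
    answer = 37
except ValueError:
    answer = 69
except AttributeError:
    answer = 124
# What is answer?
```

Step-by-step execution trace:
1. `item = None.split()` raises AttributeError.
2. `except TypeError` does not match AttributeError; skipped.
3. `except ValueError` does not match AttributeError; skipped.
4. `except AttributeError` matches → answer = 124.
Result: 124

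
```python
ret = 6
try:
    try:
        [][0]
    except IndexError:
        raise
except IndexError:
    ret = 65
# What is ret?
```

Step-by-step execution trace:
1. Inner try: `[][0]` raises IndexError.
2. Inner `except IndexError` matches; bare `raise` re-raises the same IndexError.
3. Outer `except IndexError` matches → ret = 65.
Result: 65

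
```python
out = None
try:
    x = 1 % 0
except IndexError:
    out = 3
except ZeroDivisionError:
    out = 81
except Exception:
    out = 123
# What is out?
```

Step-by-step execution trace:
1. `x = 1 % 0` raises ZeroDivisionError.
2. `except IndexError` does not match ZeroDivisionError; skipped.
3. `except ZeroDivisionError` matches → out = 81.
4. Remaining except clauses are skipped.
Result: 81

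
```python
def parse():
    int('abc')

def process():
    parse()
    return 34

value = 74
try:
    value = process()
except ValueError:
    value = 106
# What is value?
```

Step-by-step execution trace:
1. value starts at 74.
2. try: `process()` calls `parse()`.
3. `parse()` evaluates `int('abc')`, which raises ValueError; it propagates through process (uncaught).
4. `return 34` in process is not reached; the assignment to value does not complete.
5. `except ValueError` matches → value = 106.
Result: 106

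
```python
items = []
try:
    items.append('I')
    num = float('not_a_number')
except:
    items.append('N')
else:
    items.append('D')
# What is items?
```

Step-by-step execution trace:
1. try: `items.append('I')` → items = ['I'].
2. `num = float('not_a_number')` raises ValueError.
3. bare `except` matches → `items.append('N')` → items = ['I', 'N'].
4. `else` is skipped (an exception was raised).
Result: ['I', 'N']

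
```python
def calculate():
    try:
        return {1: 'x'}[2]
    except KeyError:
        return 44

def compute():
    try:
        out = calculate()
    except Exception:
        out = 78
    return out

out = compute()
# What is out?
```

Step-by-step execution trace:
1. `compute()` calls `calculate()`.
2. In calculate: `{1: 'x'}[2]` raises KeyError; `except KeyError` catches it → returns 44.
3. In compute: `out = calculate()` → out = 44. No exception reaches compute.
4. `except Exception` is skipped; compute returns 44.
5. out = 44.
Result: 44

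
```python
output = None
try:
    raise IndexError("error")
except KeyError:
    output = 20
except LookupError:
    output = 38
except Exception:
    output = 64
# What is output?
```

Step-by-step execution trace:
1. `raise IndexError(...)` raises IndexError.
2. `except KeyError` does not match (IndexError is not a subclass of KeyError); skipped.
3. `except LookupError` matches (IndexError is a subclass of LookupError) → output = 38.
4. `except Exception` is not reached.
Result: 38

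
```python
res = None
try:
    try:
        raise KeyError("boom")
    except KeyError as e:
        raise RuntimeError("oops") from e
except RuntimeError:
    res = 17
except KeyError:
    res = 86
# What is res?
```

Step-by-step execution trace:
1. Inner try raises KeyError; inner `except KeyError as e` catches it.
2. `raise RuntimeError(...) from e` raises RuntimeError (KeyError is attached as __cause__, but only RuntimeError is active).
3. Outer `except RuntimeError` matches → res = 17.
4. `except KeyError` is not reached.
Result: 17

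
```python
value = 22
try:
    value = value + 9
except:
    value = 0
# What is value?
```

Step-by-step execution trace:
1. value starts at 22.
2. try: `value = value + 9` → value = 31. No exception raised.
3. `except` is skipped.
Result: 31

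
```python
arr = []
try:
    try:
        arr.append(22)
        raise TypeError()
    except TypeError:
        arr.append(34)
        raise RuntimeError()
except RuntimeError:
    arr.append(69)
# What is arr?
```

Step-by-step execution trace:
1. Inner try: `arr.append(22)` → arr = [22].
2. `raise TypeError()` raises TypeError.
3. Inner `except TypeError` matches → `arr.append(34)` → arr = [22, 34].
4. `raise RuntimeError()` raises RuntimeError; propagates to outer try.
5. Outer `except RuntimeError` matches → `arr.append(69)` → arr = [22, 34, 69].
Result: [22, 34, 69]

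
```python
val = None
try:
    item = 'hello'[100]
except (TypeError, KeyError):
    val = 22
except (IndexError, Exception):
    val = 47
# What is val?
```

Step-by-step execution trace:
1. `item = 'hello'[100]` raises IndexError.
2. `except (TypeError, KeyError)` does not match IndexError; skipped.
3. `except (IndexError, Exception)` matches (IndexError is in the tuple) → val = 47.
Result: 47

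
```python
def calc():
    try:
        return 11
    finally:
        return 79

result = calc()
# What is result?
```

Step-by-step execution trace:
1. `calc()` enters try: `return 11` sets pending return value 11.
2. Before returning, `finally: return 79` runs and overrides the pending return.
3. calc() returns 79 → result = 79.
Result: 79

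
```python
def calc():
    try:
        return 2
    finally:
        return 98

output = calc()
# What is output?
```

Step-by-step execution trace:
1. `calc()` enters try: `return 2` sets pending return value 2.
2. Before returning, `finally: return 98` runs and overrides the pending return.
3. calc() returns 98 → output = 98.
Result: 98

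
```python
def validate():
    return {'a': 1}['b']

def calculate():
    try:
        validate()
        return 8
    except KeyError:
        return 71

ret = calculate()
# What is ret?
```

Step-by-step execution trace:
1. `calculate()` calls `validate()`.
2. `validate()` evaluates `{'a': 1}['b']`, which raises KeyError; it propagates to the caller.
3. `return 8` is not reached.
4. `except KeyError` in calculate matches → returns 71.
5. ret = 71.
Result: 71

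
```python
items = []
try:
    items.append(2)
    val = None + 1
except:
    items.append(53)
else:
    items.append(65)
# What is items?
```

Step-by-step execution trace:
1. try: `items.append(2)` → items = [2].
2. `val = None + 1` raises TypeError.
3. bare `except` matches → `items.append(53)` → items = [2, 53].
4. `else` is skipped (an exception was raised).
Result: [2, 53]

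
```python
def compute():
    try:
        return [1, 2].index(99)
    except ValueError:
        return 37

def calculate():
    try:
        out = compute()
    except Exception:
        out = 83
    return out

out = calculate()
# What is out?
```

Step-by-step execution trace:
1. `calculate()` calls `compute()`.
2. In compute: `[1, 2].index(99)` raises ValueError; `except ValueError` catches it → returns 37.
3. In calculate: `out = compute()` → out = 37. No exception reaches calculate.
4. `except Exception` is skipped; calculate returns 37.
5. out = 37.
Result: 37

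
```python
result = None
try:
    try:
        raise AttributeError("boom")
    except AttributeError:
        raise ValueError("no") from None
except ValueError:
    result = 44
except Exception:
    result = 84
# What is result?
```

Step-by-step execution trace:
1. Inner try raises AttributeError; inner `except AttributeError` catches it.
2. `raise ValueError(...) from None` raises ValueError (from None suppresses __context__, but the active exception is still ValueError).
3. Outer `except ValueError` matches → result = 44.
4. `except Exception` is not reached.
Result: 44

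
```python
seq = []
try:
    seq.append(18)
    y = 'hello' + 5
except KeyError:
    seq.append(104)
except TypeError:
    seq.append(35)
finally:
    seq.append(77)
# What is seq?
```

Step-by-step execution trace:
1. try: `seq.append(18)` → seq = [18].
2. `y = 'hello' + 5` raises TypeError.
3. `except KeyError` does not match TypeError; skipped.
4. `except TypeError` matches → `seq.append(35)` → seq = [18, 35].
5. finally always runs: `seq.append(77)` → seq = [18, 35, 77].
Result: [18, 35, 77]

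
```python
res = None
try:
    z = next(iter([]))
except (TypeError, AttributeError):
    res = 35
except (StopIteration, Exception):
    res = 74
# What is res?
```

Step-by-step execution trace:
1. `z = next(iter([]))` raises StopIteration.
2. `except (TypeError, AttributeError)` does not match StopIteration; skipped.
3. `except (StopIteration, Exception)` matches (StopIteration is in the tuple) → res = 74.
Result: 74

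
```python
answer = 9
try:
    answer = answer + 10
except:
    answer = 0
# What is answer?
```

Step-by-step execution trace:
1. answer starts at 9.
2. try: `answer = answer + 10` → answer = 19. No exception raised.
3. `except` is skipped.
Result: 19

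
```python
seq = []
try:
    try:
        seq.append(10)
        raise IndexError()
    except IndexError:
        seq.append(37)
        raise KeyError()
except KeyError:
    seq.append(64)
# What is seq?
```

Step-by-step execution trace:
1. Inner try: `seq.append(10)` → seq = [10].
2. `raise IndexError()` raises IndexError.
3. Inner `except IndexError` matches → `seq.append(37)` → seq = [10, 37].
4. `raise KeyError()` raises KeyError; propagates to outer try.
5. Outer `except KeyError` matches → `seq.append(64)` → seq = [10, 37, 64].
Result: [10, 37, 64]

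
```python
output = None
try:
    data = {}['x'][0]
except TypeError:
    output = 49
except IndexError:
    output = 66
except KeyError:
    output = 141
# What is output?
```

Step-by-step execution trace:
1. `data = {}['x'][0]` raises KeyError.
2. `except TypeError` does not match KeyError; skipped.
3. `except IndexError` does not match KeyError; skipped.
4. `except KeyError` matches → output = 141.
Result: 141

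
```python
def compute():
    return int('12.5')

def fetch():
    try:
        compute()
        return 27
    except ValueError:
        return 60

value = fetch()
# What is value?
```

Step-by-step execution trace:
1. `fetch()` calls `compute()`.
2. `compute()` evaluates `int('12.5')`, which raises ValueError; it propagates to the caller.
3. `return 27` is not reached.
4. `except ValueError` in fetch matches → returns 60.
5. value = 60.
Result: 60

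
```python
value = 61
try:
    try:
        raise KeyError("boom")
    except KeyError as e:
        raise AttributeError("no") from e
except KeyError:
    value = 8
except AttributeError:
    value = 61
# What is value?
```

Step-by-step execution trace:
1. Inner try raises KeyError; inner `except KeyError as e` catches it.
2. `raise AttributeError(...) from e` raises AttributeError (KeyError is attached as __cause__, but only AttributeError is active).
3. Outer `except KeyError` does not match AttributeError; skipped.
4. Outer `except AttributeError` matches → value = 61.
Result: 61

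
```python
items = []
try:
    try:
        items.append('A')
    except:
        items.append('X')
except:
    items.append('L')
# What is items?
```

Step-by-step execution trace:
1. Inner try: `items.append('A')` → items = ['A']. No exception raised.
2. Inner `except` is skipped.
3. Inner try completes normally; outer `except` is skipped.
Result: ['A']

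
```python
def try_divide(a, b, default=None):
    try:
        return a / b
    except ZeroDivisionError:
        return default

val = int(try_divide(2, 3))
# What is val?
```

Step-by-step execution trace:
1. `try_divide(2, 3)` enters try: `return 2 / 3` → returns 0.6666666666666666. No exception raised.
2. `except ZeroDivisionError` is skipped.
3. `int(0.6666666666666666)` → 0 → val = 0.
Result: 0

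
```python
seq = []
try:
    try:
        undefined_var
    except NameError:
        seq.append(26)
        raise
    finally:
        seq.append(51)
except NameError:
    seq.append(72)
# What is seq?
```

Step-by-step execution trace:
1. Inner try: `undefined_var` raises NameError.
2. Inner `except NameError` matches → `seq.append(26)` → seq = [26].
3. bare `raise` re-raises NameError.
4. Inner `finally` runs during unwinding: `seq.append(51)` → seq = [26, 51].
5. Outer `except NameError` matches → `seq.append(72)` → seq = [26, 51, 72].
Result: [26, 51, 72]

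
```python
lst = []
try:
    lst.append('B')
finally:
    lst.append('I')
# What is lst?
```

Step-by-step execution trace:
1. try: `lst.append('B')` → lst = ['B'].
2. The try body completes without raising.
3. finally always runs: `lst.append('I')` → lst = ['B', 'I'].
Result: ['B', 'I']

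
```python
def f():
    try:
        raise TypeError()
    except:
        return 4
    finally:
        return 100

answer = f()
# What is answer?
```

Step-by-step execution trace:
1. `f()` enters try: `raise TypeError()` raises TypeError.
2. bare `except` matches → `return 4` sets pending return value 4.
3. Before returning, `finally: return 100` runs and overrides the pending return.
4. f() returns 100 → answer = 100.
Result: 100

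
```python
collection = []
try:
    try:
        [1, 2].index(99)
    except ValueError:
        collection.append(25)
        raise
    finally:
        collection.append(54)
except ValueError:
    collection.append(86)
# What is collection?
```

Step-by-step execution trace:
1. Inner try: `[1, 2].index(99)` raises ValueError.
2. Inner `except ValueError` matches → `collection.append(25)` → collection = [25].
3. bare `raise` re-raises ValueError.
4. Inner `finally` runs during unwinding: `collection.append(54)` → collection = [25, 54].
5. Outer `except ValueError` matches → `collection.append(86)` → collection = [25, 54, 86].
Result: [25, 54, 86]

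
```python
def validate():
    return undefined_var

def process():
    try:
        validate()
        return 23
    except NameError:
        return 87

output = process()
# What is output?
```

Step-by-step execution trace:
1. `process()` calls `validate()`.
2. `validate()` evaluates `undefined_var`, which raises NameError; it propagates to the caller.
3. `return 23` is not reached.
4. `except NameError` in process matches → returns 87.
5. output = 87.
Result: 87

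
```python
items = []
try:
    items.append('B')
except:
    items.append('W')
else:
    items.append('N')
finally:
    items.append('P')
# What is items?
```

Step-by-step execution trace:
1. try: `items.append('B')` → items = ['B']. No exception raised.
2. `except` is skipped.
3. `else` runs: `items.append('N')` → items = ['B', 'N'].
4. `finally` always runs: `items.append('P')` → items = ['B', 'N', 'P'].
Result: ['B', 'N', 'P']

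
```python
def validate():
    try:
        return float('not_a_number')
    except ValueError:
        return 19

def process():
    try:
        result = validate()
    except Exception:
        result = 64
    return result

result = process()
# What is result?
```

Step-by-step execution trace:
1. `process()` calls `validate()`.
2. In validate: `float('not_a_number')` raises ValueError; `except ValueError` catches it → returns 19.
3. In process: `result = validate()` → result = 19. No exception reaches process.
4. `except Exception` is skipped; process returns 19.
5. result = 19.
Result: 19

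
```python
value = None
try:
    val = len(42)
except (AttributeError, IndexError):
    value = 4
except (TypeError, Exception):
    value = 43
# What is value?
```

Step-by-step execution trace:
1. `val = len(42)` raises TypeError.
2. `except (AttributeError, IndexError)` does not match TypeError; skipped.
3. `except (TypeError, Exception)` matches (TypeError is in the tuple) → value = 43.
Result: 43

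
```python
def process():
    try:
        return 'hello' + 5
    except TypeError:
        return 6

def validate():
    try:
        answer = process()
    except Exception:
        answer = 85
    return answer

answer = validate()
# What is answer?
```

Step-by-step execution trace:
1. `validate()` calls `process()`.
2. In process: `'hello' + 5` raises TypeError; `except TypeError` catches it → returns 6.
3. In validate: `answer = process()` → answer = 6. No exception reaches validate.
4. `except Exception` is skipped; validate returns 6.
5. answer = 6.
Result: 6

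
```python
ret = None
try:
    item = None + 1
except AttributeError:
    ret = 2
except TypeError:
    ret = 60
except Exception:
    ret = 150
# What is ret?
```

Step-by-step execution trace:
1. `item = None + 1` raises TypeError.
2. `except AttributeError` does not match TypeError; skipped.
3. `except TypeError` matches → ret = 60.
4. Remaining except clauses are skipped.
Result: 60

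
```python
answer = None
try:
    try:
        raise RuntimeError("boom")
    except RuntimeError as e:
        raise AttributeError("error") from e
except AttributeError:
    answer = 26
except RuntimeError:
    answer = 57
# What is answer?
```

Step-by-step execution trace:
1. Inner try raises RuntimeError; inner `except RuntimeError as e` catches it.
2. `raise AttributeError(...) from e` raises AttributeError (RuntimeError is attached as __cause__, but only AttributeError is active).
3. Outer `except AttributeError` matches → answer = 26.
4. `except RuntimeError` is not reached.
Result: 26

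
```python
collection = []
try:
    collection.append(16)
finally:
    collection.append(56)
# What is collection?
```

Step-by-step execution trace:
1. try: `collection.append(16)` → collection = [16].
2. The try body completes without raising.
3. finally always runs: `collection.append(56)` → collection = [16, 56].
Result: [16, 56]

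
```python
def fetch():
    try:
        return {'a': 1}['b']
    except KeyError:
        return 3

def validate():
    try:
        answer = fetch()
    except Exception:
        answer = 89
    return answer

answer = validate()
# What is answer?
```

Step-by-step execution trace:
1. `validate()` calls `fetch()`.
2. In fetch: `{'a': 1}['b']` raises KeyError; `except KeyError` catches it → returns 3.
3. In validate: `answer = fetch()` → answer = 3. No exception reaches validate.
4. `except Exception` is skipped; validate returns 3.
5. answer = 3.
Result: 3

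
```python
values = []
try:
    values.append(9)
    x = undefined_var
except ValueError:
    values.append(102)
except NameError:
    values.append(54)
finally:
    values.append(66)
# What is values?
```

Step-by-step execution trace:
1. try: `values.append(9)` → values = [9].
2. `x = undefined_var` raises NameError.
3. `except ValueError` does not match NameError; skipped.
4. `except NameError` matches → `values.append(54)` → values = [9, 54].
5. finally always runs: `values.append(66)` → values = [9, 54, 66].
Result: [9, 54, 66]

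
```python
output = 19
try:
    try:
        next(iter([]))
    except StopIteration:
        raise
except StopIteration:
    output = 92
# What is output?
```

Step-by-step execution trace:
1. Inner try: `next(iter([]))` raises StopIteration.
2. Inner `except StopIteration` matches; bare `raise` re-raises the same StopIteration.
3. Outer `except StopIteration` matches → output = 92.
Result: 92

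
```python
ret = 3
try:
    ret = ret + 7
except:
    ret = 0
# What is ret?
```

Step-by-step execution trace:
1. ret starts at 3.
2. try: `ret = ret + 7` → ret = 10. No exception raised.
3. `except` is skipped.
Result: 10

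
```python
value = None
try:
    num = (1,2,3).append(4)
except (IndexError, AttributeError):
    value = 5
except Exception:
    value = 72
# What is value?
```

Step-by-step execution trace:
1. `num = (1,2,3).append(4)` raises AttributeError.
2. `except (IndexError, AttributeError)` matches (AttributeError is in the tuple) → value = 5.
3. `except Exception` is not reached.
Result: 5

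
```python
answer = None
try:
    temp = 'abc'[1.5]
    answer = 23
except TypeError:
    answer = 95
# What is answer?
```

Step-by-step execution trace:
1. `temp = 'abc'[1.5]` raises TypeError.
2. `answer = 23` is not reached.
3. `except TypeError` matches → answer = 95.
Result: 95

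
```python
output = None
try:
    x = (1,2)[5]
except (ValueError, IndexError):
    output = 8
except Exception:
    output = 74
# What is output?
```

Step-by-step execution trace:
1. `x = (1,2)[5]` raises IndexError.
2. `except (ValueError, IndexError)` matches (IndexError is in the tuple) → output = 8.
3. `except Exception` is not reached.
Result: 8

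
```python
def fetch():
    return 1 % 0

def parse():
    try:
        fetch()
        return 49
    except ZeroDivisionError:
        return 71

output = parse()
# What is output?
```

Step-by-step execution trace:
1. `parse()` calls `fetch()`.
2. `fetch()` evaluates `1 % 0`, which raises ZeroDivisionError; it propagates to the caller.
3. `return 49` is not reached.
4. `except ZeroDivisionError` in parse matches → returns 71.
5. output = 71.
Result: 71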